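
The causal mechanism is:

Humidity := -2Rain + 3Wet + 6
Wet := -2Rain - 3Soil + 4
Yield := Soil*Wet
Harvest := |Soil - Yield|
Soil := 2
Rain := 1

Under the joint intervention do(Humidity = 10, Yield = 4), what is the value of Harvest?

The joint intervention fixes Humidity = 10, Yield = 4, removing each variable's own equation.
Harvest = |Soil - Yield|  [with Soil=2, Yield=4]  = 2

2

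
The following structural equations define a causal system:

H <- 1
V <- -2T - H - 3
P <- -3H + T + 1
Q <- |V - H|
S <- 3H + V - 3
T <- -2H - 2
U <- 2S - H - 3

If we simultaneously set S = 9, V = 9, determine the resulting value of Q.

8

The joint intervention fixes S = 9, V = 9, removing each variable's own equation.
Q = |V - H|  [with V=9, H=1]  = 8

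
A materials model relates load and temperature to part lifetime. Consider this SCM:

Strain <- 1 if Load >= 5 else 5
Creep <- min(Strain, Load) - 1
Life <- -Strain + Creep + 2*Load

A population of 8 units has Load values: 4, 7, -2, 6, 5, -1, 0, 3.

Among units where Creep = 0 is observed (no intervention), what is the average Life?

Conditioning on Creep=0 selects the 3 unit(s) with Load ∈ {7, 6, 5}. Their Life values: 13, 11, 9. Mean = 11.

11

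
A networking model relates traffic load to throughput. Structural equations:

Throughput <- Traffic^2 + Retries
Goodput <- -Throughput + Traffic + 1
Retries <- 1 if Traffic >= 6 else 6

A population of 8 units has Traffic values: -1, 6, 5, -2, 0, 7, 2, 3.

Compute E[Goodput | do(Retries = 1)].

The intervention sets Retries=1 in all 8 units regardless of Traffic. Recomputing Goodput per unit gives -2, -30, -20, -6, 0, -42, -2, -6; average -13.5.

-13.5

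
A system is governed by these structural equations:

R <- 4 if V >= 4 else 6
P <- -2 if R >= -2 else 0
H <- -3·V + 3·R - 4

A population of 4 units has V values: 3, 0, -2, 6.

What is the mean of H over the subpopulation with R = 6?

Conditioning on R=6 selects the 3 unit(s) with V ∈ {3, 0, -2}. Their H values: 5, 14, 20. Mean = 13.

13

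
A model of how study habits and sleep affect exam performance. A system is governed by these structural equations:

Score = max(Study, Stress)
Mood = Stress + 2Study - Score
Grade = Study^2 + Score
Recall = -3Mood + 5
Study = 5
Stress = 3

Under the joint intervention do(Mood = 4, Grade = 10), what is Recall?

-7

Setting Mood = 4, Grade = 10 by intervention discards those variables' equations.
Recall = -3Mood + 5  [with Mood=4]  = -7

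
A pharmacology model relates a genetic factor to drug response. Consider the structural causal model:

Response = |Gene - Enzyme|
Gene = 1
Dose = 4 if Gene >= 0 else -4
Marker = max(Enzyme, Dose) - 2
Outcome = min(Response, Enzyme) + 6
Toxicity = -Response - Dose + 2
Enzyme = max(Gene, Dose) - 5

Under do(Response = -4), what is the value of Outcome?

Under do(Response=-4), the mechanism Response = |Gene - Enzyme| is discarded; Response is fixed at -4.
Dose = 4 if Gene >= 0 else -4  [with Gene=1]  = 4
Enzyme = max(Gene, Dose) - 5  [with Gene=1, Dose=4]  = -1
Outcome = min(Response, Enzyme) + 6  [with Response=-4, Enzyme=-1]  = 2

2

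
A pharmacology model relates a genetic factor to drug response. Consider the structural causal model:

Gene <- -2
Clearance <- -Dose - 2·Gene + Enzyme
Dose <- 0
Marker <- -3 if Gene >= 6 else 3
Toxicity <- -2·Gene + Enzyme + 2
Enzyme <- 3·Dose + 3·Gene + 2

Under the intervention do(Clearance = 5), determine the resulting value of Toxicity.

2

do(Clearance=5) replaces the equation Clearance <- -Dose - 2·Gene + Enzyme with the constant Clearance = 5.
Since Toxicity is not a descendant of the intervened variable, it is unaffected.
Enzyme = 3·Dose + 3·Gene + 2  [with Dose=0, Gene=-2]  = -4
Toxicity = -2·Gene + Enzyme + 2  [with Gene=-2, Enzyme=-4]  = 2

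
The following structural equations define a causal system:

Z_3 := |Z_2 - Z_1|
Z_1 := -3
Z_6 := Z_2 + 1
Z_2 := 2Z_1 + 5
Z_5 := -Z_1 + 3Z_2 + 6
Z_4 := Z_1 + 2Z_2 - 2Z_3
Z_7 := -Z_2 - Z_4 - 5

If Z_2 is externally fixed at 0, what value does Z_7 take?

4

Under do(Z_2=0), the mechanism Z_2 := 2Z_1 + 5 is discarded; Z_2 is fixed at 0.
Z_3 = |Z_2 - Z_1|  [with Z_2=0, Z_1=-3]  = 3
Z_4 = Z_1 + 2Z_2 - 2Z_3  [with Z_1=-3, Z_2=0, Z_3=3]  = -9
Z_7 = -Z_2 - Z_4 - 5  [with Z_2=0, Z_4=-9]  = 4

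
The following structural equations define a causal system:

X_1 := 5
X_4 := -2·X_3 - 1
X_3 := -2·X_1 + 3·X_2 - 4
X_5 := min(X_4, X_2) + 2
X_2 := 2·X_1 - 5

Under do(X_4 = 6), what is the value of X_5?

7

Intervening sets X_4 = 6 and removes its equation (X_4 := -2·X_3 - 1).
X_2 = 2·X_1 - 5  [with X_1=5]  = 5
X_5 = min(X_4, X_2) + 2  [with X_4=6, X_2=5]  = 7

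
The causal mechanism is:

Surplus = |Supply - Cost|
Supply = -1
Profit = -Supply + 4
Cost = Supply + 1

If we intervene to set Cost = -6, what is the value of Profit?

5

The intervention breaks the incoming arrows to Cost: Cost = Supply + 1 no longer applies, and Cost = -6.
Since Profit is not a descendant of the intervened variable, it is unaffected.
Profit = -Supply + 4  [with Supply=-1]  = 5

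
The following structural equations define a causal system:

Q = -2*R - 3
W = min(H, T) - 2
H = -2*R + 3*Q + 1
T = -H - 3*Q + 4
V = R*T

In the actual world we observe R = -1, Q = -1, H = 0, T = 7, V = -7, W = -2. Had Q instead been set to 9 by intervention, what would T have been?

Under do(Q=9), the mechanism Q = -2*R - 3 is discarded; Q is fixed at 9.
H = -2*R + 3*Q + 1  [with R=-1, Q=9]  = 30
T = -H - 3*Q + 4  [with H=30, Q=9]  = -53

-53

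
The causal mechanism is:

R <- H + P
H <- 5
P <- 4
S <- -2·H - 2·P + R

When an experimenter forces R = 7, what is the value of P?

Under do(R=7), the mechanism R <- H + P is discarded; R is fixed at 7.
Since P is not a descendant of the intervened variable, it is unaffected.

4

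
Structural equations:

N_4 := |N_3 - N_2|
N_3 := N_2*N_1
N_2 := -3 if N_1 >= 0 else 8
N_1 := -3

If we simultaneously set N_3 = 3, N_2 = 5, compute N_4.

2

The joint intervention fixes N_3 = 3, N_2 = 5, removing each variable's own equation.
N_4 = |N_3 - N_2|  [with N_3=3, N_2=5]  = 2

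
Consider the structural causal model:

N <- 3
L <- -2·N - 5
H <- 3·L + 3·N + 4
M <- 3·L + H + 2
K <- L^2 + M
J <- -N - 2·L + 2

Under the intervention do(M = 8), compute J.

21

Under do(M=8), the mechanism M <- 3·L + H + 2 is discarded; M is fixed at 8.
Since J is not a descendant of the intervened variable, it is unaffected.
L = -2·N - 5  [with N=3]  = -11
J = -N - 2·L + 2  [with N=3, L=-11]  = 21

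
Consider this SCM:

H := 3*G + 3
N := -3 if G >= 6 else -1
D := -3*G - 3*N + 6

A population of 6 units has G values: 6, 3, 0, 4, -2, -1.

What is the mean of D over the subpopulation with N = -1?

Conditioning on N=-1 selects the 5 unit(s) with G ∈ {3, 0, 4, -2, -1}. Their D values: 0, 9, -3, 15, 12. Mean = 6.6.

6.6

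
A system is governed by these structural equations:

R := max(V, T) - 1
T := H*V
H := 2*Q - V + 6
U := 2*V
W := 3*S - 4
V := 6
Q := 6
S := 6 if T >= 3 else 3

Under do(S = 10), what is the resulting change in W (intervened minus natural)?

12

do(S=10) replaces the equation S := 6 if T >= 3 else 3 with the constant S = 10.
W = 3*S - 4  [with S=10]  = 26
Without intervention: H = 2*Q - V + 6  [with Q=6, V=6]  = 12; T = H*V  [with H=12, V=6]  = 72; S = 6 if T >= 3 else 3  [with T=72]  = 6; W = 3*S - 4  [with S=6]  = 14.
Change = 26 − 14 = 12.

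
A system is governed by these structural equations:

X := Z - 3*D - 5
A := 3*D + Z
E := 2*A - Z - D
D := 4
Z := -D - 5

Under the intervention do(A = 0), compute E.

The intervention breaks the incoming arrows to A: A := 3*D + Z no longer applies, and A = 0.
Z = -D - 5  [with D=4]  = -9
E = 2*A - Z - D  [with A=0, Z=-9, D=4]  = 5

5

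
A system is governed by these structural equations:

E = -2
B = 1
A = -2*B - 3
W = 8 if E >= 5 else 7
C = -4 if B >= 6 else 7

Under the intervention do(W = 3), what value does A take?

Under do(W=3), the mechanism W = 8 if E >= 5 else 7 is discarded; W is fixed at 3.
Since A is not a descendant of the intervened variable, it is unaffected.
A = -2*B - 3  [with B=1]  = -5

-5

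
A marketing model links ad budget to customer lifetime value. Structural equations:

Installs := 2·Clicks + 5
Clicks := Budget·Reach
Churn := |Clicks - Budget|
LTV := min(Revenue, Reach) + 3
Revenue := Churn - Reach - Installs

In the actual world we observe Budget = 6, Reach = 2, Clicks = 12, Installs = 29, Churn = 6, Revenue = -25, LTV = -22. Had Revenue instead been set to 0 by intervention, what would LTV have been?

3

Intervening sets Revenue = 0 and removes its equation (Revenue := Churn - Reach - Installs).
LTV = min(Revenue, Reach) + 3  [with Revenue=0, Reach=2]  = 3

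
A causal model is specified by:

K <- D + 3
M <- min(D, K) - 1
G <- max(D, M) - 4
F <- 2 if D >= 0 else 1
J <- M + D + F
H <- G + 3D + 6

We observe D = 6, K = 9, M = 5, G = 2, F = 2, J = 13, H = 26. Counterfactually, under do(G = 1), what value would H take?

The intervention breaks the incoming arrows to G: G <- max(D, M) - 4 no longer applies, and G = 1.
H = G + 3D + 6  [with G=1, D=6]  = 25

25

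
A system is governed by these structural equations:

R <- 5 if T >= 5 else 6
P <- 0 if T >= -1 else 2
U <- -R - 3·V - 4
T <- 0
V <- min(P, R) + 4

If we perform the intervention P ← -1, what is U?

-19

do(P=-1) replaces the equation P <- 0 if T >= -1 else 2 with the constant P = -1.
R = 5 if T >= 5 else 6  [with T=0]  = 6
V = min(P, R) + 4  [with P=-1, R=6]  = 3
U = -R - 3·V - 4  [with R=6, V=3]  = -19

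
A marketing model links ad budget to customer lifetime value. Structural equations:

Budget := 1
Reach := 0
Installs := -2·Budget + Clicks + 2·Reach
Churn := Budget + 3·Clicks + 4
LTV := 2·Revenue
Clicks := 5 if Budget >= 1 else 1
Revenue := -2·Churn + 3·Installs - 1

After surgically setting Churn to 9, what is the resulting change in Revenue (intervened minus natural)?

22

The intervention breaks the incoming arrows to Churn: Churn := Budget + 3·Clicks + 4 no longer applies, and Churn = 9.
Clicks = 5 if Budget >= 1 else 1  [with Budget=1]  = 5
Installs = -2·Budget + Clicks + 2·Reach  [with Budget=1, Clicks=5, Reach=0]  = 3
Revenue = -2·Churn + 3·Installs - 1  [with Churn=9, Installs=3]  = -10
Without intervention: Clicks = 5 if Budget >= 1 else 1  [with Budget=1]  = 5; Installs = -2·Budget + Clicks + 2·Reach  [with Budget=1, Clicks=5, Reach=0]  = 3; Churn = Budget + 3·Clicks + 4  [with Budget=1, Clicks=5]  = 20; Revenue = -2·Churn + 3·Installs - 1  [with Churn=20, Installs=3]  = -32.
Change = -10 − (-32) = 22.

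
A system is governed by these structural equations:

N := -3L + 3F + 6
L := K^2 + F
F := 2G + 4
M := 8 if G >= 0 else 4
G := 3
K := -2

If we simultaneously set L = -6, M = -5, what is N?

54

Setting L = -6, M = -5 by intervention discards those variables' equations.
F = 2G + 4  [with G=3]  = 10
N = -3L + 3F + 6  [with L=-6, F=10]  = 54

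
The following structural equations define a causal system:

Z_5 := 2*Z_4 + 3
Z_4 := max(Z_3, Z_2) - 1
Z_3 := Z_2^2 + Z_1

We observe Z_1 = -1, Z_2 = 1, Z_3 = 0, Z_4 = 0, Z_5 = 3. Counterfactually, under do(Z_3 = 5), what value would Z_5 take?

do(Z_3=5) replaces the equation Z_3 := Z_2^2 + Z_1 with the constant Z_3 = 5.
Z_4 = max(Z_3, Z_2) - 1  [with Z_3=5, Z_2=1]  = 4
Z_5 = 2*Z_4 + 3  [with Z_4=4]  = 11

11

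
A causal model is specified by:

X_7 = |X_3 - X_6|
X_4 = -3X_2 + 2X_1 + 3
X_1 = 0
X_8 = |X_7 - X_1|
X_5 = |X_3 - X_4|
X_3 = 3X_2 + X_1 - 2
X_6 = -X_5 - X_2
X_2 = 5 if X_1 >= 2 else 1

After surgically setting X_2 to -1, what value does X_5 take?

do(X_2=-1) replaces the equation X_2 = 5 if X_1 >= 2 else 1 with the constant X_2 = -1.
X_3 = 3X_2 + X_1 - 2  [with X_2=-1, X_1=0]  = -5
X_4 = -3X_2 + 2X_1 + 3  [with X_2=-1, X_1=0]  = 6
X_5 = |X_3 - X_4|  [with X_3=-5, X_4=6]  = 11

11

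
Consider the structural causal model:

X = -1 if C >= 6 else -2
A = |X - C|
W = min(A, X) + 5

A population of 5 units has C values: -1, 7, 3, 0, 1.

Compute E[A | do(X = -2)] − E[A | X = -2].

1.25

The intervention sets X=-2 in all 5 units regardless of C. Recomputing A per unit gives 1, 9, 5, 2, 3; average 4.
Observing X=-2 restricts to units where X's equation naturally yields -2: C ∈ {-1, 3, 0, 1}. In that subpopulation A = 1, 5, 2, 3, mean 2.75.
Difference = 4 − 2.75 = 1.25.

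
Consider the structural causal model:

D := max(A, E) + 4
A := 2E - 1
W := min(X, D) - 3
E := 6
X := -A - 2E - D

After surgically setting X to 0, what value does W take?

-3

Intervening sets X = 0 and removes its equation (X := -A - 2E - D).
A = 2E - 1  [with E=6]  = 11
D = max(A, E) + 4  [with A=11, E=6]  = 15
W = min(X, D) - 3  [with X=0, D=15]  = -3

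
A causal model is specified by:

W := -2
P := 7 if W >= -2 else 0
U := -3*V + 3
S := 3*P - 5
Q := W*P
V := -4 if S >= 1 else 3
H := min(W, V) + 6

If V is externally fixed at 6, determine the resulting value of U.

The intervention breaks the incoming arrows to V: V := -4 if S >= 1 else 3 no longer applies, and V = 6.
U = -3*V + 3  [with V=6]  = -15

-15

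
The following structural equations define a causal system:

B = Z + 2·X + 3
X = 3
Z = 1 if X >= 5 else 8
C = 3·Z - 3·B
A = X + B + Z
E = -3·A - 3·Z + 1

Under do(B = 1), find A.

12

The intervention breaks the incoming arrows to B: B = Z + 2·X + 3 no longer applies, and B = 1.
Z = 1 if X >= 5 else 8  [with X=3]  = 8
A = X + B + Z  [with X=3, B=1, Z=8]  = 12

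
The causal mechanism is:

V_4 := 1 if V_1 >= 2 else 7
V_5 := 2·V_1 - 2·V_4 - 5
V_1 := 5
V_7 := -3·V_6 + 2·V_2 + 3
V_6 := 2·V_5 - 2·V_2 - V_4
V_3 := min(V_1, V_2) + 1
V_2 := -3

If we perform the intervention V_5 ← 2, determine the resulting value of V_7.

-30

Under do(V_5=2), the mechanism V_5 := 2·V_1 - 2·V_4 - 5 is discarded; V_5 is fixed at 2.
V_4 = 1 if V_1 >= 2 else 7  [with V_1=5]  = 1
V_6 = 2·V_5 - 2·V_2 - V_4  [with V_5=2, V_2=-3, V_4=1]  = 9
V_7 = -3·V_6 + 2·V_2 + 3  [with V_6=9, V_2=-3]  = -30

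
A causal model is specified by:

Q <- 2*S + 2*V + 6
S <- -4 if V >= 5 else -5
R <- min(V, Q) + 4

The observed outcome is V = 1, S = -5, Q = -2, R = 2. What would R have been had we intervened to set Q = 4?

The intervention breaks the incoming arrows to Q: Q <- 2*S + 2*V + 6 no longer applies, and Q = 4.
R = min(V, Q) + 4  [with V=1, Q=4]  = 5

5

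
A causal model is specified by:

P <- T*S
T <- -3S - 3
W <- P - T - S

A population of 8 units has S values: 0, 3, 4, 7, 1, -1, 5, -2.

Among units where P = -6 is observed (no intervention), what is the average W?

-4

Conditioning on P=-6 selects the 2 unit(s) with S ∈ {1, -2}. Their W values: -1, -7. Mean = -4.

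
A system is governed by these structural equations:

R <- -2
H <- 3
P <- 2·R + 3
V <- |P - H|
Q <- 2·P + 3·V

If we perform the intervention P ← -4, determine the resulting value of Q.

do(P=-4) replaces the equation P <- 2·R + 3 with the constant P = -4.
V = |P - H|  [with P=-4, H=3]  = 7
Q = 2·P + 3·V  [with P=-4, V=7]  = 13

13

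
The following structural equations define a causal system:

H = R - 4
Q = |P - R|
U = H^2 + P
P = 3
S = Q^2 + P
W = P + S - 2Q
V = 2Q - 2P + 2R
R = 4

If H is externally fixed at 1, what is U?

4

do(H=1) replaces the equation H = R - 4 with the constant H = 1.
U = H^2 + P  [with H=1, P=3]  = 4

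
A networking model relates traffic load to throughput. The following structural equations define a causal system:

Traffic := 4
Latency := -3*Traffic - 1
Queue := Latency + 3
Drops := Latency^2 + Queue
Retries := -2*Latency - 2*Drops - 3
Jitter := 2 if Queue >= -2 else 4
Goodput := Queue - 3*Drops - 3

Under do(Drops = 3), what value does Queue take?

Under do(Drops=3), the mechanism Drops := Latency^2 + Queue is discarded; Drops is fixed at 3.
Since Queue is not a descendant of the intervened variable, it is unaffected.
Latency = -3*Traffic - 1  [with Traffic=4]  = -13
Queue = Latency + 3  [with Latency=-13]  = -10

-10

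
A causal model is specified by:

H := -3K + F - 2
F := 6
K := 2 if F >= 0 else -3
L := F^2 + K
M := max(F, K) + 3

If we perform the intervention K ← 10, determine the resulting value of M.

Under do(K=10), the mechanism K := 2 if F >= 0 else -3 is discarded; K is fixed at 10.
M = max(F, K) + 3  [with F=6, K=10]  = 13

13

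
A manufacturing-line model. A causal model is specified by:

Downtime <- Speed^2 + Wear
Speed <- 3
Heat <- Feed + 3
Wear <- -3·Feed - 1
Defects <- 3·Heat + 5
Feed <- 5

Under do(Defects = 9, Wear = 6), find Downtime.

15

Setting Defects = 9, Wear = 6 by intervention discards those variables' equations.
Downtime = Speed^2 + Wear  [with Speed=3, Wear=6]  = 15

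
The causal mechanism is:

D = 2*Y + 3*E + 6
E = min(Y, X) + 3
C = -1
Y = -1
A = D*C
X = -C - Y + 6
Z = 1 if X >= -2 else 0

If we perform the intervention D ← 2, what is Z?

1

The intervention breaks the incoming arrows to D: D = 2*Y + 3*E + 6 no longer applies, and D = 2.
Since Z is not a descendant of the intervened variable, it is unaffected.
X = -C - Y + 6  [with C=-1, Y=-1]  = 8
Z = 1 if X >= -2 else 0  [with X=8]  = 1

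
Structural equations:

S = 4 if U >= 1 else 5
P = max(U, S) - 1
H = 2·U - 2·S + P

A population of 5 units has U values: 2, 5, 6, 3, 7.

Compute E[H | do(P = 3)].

4.2

Under do(P=3), P's equation is replaced by P=3 for every unit. Per-unit H: -1, 5, 7, 1, 9. Mean = 4.2.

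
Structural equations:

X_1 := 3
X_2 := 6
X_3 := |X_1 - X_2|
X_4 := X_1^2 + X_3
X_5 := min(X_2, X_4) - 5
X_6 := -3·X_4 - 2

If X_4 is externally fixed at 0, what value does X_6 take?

Under do(X_4=0), the mechanism X_4 := X_1^2 + X_3 is discarded; X_4 is fixed at 0.
X_6 = -3·X_4 - 2  [with X_4=0]  = -2

-2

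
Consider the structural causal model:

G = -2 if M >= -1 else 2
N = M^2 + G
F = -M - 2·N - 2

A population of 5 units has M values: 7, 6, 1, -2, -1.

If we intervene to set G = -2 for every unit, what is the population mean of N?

16.2

Under do(G=-2), G's equation is replaced by G=-2 for every unit. Per-unit N: 47, 34, -1, 2, -1. Mean = 16.2.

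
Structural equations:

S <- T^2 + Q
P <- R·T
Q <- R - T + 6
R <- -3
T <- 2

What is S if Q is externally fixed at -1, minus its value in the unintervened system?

-2

Intervening sets Q = -1 and removes its equation (Q <- R - T + 6).
S = T^2 + Q  [with T=2, Q=-1]  = 3
Without intervention: Q = R - T + 6  [with R=-3, T=2]  = 1; S = T^2 + Q  [with T=2, Q=1]  = 5.
Change = 3 − 5 = -2.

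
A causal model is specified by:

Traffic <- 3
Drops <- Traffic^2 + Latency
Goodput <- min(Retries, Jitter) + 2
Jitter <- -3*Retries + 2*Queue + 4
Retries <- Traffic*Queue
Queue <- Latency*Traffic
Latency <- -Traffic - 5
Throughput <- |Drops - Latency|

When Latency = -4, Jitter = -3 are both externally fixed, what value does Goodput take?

Setting Latency = -4, Jitter = -3 by intervention discards those variables' equations.
Queue = Latency*Traffic  [with Latency=-4, Traffic=3]  = -12
Retries = Traffic*Queue  [with Traffic=3, Queue=-12]  = -36
Goodput = min(Retries, Jitter) + 2  [with Retries=-36, Jitter=-3]  = -34

-34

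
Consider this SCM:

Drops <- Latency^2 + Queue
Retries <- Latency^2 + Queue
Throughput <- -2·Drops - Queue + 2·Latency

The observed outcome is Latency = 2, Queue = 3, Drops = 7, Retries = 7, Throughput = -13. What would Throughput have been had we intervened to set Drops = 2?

-3

do(Drops=2) replaces the equation Drops <- Latency^2 + Queue with the constant Drops = 2.
Throughput = -2·Drops - Queue + 2·Latency  [with Drops=2, Queue=3, Latency=2]  = -3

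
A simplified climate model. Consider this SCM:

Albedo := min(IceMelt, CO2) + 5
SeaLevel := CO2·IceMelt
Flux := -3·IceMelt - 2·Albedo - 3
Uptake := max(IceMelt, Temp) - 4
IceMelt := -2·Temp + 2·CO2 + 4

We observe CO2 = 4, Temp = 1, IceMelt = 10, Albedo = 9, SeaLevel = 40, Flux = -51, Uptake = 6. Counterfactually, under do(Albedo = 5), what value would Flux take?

Under do(Albedo=5), the mechanism Albedo := min(IceMelt, CO2) + 5 is discarded; Albedo is fixed at 5.
IceMelt = -2·Temp + 2·CO2 + 4  [with Temp=1, CO2=4]  = 10
Flux = -3·IceMelt - 2·Albedo - 3  [with IceMelt=10, Albedo=5]  = -43

-43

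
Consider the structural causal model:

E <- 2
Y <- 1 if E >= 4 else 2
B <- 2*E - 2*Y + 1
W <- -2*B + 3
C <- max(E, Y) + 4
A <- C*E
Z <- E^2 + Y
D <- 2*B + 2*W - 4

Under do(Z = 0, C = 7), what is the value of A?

14

Setting Z = 0, C = 7 by intervention discards those variables' equations.
A = C*E  [with C=7, E=2]  = 14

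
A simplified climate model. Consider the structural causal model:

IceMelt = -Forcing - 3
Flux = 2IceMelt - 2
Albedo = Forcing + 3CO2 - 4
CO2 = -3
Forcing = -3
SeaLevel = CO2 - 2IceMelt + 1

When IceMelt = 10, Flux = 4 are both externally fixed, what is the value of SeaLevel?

The joint intervention fixes IceMelt = 10, Flux = 4, removing each variable's own equation.
SeaLevel = CO2 - 2IceMelt + 1  [with CO2=-3, IceMelt=10]  = -22

-22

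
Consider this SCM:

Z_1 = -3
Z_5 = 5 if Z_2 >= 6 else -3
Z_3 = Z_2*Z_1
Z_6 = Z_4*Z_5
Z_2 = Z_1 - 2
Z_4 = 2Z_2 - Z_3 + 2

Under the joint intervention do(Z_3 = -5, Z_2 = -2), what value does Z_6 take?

-9

Setting Z_3 = -5, Z_2 = -2 by intervention discards those variables' equations.
Z_4 = 2Z_2 - Z_3 + 2  [with Z_2=-2, Z_3=-5]  = 3
Z_5 = 5 if Z_2 >= 6 else -3  [with Z_2=-2]  = -3
Z_6 = Z_4*Z_5  [with Z_4=3, Z_5=-3]  = -9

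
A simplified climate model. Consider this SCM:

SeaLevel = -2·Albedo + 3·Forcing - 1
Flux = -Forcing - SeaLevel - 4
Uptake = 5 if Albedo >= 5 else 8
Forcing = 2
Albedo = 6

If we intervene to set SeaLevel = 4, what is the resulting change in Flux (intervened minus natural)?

-11

The intervention breaks the incoming arrows to SeaLevel: SeaLevel = -2·Albedo + 3·Forcing - 1 no longer applies, and SeaLevel = 4.
Flux = -Forcing - SeaLevel - 4  [with Forcing=2, SeaLevel=4]  = -10
Without intervention: SeaLevel = -2·Albedo + 3·Forcing - 1  [with Albedo=6, Forcing=2]  = -7; Flux = -Forcing - SeaLevel - 4  [with Forcing=2, SeaLevel=-7]  = 1.
Change = -10 − 1 = -11.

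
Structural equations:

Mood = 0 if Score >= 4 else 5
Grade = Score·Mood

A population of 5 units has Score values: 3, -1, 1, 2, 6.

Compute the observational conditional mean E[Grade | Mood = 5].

6.25

Conditioning on Mood=5 selects the 4 unit(s) with Score ∈ {3, -1, 1, 2}. Their Grade values: 15, -5, 5, 10. Mean = 6.25.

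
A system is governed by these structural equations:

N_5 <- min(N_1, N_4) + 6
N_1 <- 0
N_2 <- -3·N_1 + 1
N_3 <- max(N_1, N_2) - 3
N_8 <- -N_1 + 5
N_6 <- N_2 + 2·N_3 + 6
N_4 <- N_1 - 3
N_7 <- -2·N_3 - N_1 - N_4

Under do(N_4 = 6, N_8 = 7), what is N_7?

Setting N_4 = 6, N_8 = 7 by intervention discards those variables' equations.
N_2 = -3·N_1 + 1  [with N_1=0]  = 1
N_3 = max(N_1, N_2) - 3  [with N_1=0, N_2=1]  = -2
N_7 = -2·N_3 - N_1 - N_4  [with N_3=-2, N_1=0, N_4=6]  = -2

-2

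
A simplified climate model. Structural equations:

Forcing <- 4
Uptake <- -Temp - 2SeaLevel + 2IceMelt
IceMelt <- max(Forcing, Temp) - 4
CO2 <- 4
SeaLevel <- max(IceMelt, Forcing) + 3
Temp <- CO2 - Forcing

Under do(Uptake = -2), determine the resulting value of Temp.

0

do(Uptake=-2) replaces the equation Uptake <- -Temp - 2SeaLevel + 2IceMelt with the constant Uptake = -2.
Temp is not downstream of the intervention, so its value is determined by the original equations.
Temp = CO2 - Forcing  [with CO2=4, Forcing=4]  = 0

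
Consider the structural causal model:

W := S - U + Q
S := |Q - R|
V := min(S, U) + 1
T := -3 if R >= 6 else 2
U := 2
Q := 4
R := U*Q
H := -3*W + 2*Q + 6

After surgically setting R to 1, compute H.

The intervention breaks the incoming arrows to R: R := U*Q no longer applies, and R = 1.
S = |Q - R|  [with Q=4, R=1]  = 3
W = S - U + Q  [with S=3, U=2, Q=4]  = 5
H = -3*W + 2*Q + 6  [with W=5, Q=4]  = -1

-1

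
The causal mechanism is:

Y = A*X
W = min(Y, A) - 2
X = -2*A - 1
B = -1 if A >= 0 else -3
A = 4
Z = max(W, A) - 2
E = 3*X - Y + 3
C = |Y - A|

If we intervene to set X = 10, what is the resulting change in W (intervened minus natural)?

Under do(X=10), the mechanism X = -2*A - 1 is discarded; X is fixed at 10.
Y = A*X  [with A=4, X=10]  = 40
W = min(Y, A) - 2  [with Y=40, A=4]  = 2
Without intervention: X = -2*A - 1  [with A=4]  = -9; Y = A*X  [with A=4, X=-9]  = -36; W = min(Y, A) - 2  [with Y=-36, A=4]  = -38.
Change = 2 − (-38) = 40.

40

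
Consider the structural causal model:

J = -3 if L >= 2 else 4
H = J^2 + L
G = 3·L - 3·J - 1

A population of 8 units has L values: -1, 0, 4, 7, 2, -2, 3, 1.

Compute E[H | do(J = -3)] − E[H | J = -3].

The intervention sets J=-3 in all 8 units regardless of L. Recomputing H per unit gives 8, 9, 13, 16, 11, 7, 12, 10; average 10.75.
Observing J=-3 restricts to units where J's equation naturally yields -3: L ∈ {4, 7, 2, 3}. In that subpopulation H = 13, 16, 11, 12, mean 13.
Difference = 10.75 − 13 = -2.25.

-2.25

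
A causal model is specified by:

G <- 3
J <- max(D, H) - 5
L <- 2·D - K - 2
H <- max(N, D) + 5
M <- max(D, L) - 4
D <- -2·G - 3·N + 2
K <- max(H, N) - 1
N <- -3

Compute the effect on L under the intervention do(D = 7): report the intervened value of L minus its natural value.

The intervention breaks the incoming arrows to D: D <- -2·G - 3·N + 2 no longer applies, and D = 7.
H = max(N, D) + 5  [with N=-3, D=7]  = 12
K = max(H, N) - 1  [with H=12, N=-3]  = 11
L = 2·D - K - 2  [with D=7, K=11]  = 1
Without intervention: D = -2·G - 3·N + 2  [with G=3, N=-3]  = 5; H = max(N, D) + 5  [with N=-3, D=5]  = 10; K = max(H, N) - 1  [with H=10, N=-3]  = 9; L = 2·D - K - 2  [with D=5, K=9]  = -1.
Change = 1 − (-1) = 2.

2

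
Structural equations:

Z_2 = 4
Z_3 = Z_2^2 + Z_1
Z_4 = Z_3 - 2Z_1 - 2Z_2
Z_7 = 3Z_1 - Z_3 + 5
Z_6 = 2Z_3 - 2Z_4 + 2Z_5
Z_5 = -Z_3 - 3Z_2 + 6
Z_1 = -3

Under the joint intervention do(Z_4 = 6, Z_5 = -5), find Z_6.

4

The joint intervention fixes Z_4 = 6, Z_5 = -5, removing each variable's own equation.
Z_3 = Z_2^2 + Z_1  [with Z_2=4, Z_1=-3]  = 13
Z_6 = 2Z_3 - 2Z_4 + 2Z_5  [with Z_3=13, Z_4=6, Z_5=-5]  = 4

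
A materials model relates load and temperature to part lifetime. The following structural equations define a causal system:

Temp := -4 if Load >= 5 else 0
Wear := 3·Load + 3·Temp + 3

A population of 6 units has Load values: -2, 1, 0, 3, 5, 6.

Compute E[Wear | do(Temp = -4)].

-2.5

do(Temp=-4) breaks Temp's dependence on Load. With Temp=-4 fixed, Wear across the units is -15, -6, -9, 0, 6, 9, mean -2.5.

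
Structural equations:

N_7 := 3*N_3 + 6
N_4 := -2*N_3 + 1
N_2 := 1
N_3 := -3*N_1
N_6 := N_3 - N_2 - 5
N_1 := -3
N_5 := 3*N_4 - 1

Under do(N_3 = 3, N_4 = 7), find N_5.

Setting N_3 = 3, N_4 = 7 by intervention discards those variables' equations.
N_5 = 3*N_4 - 1  [with N_4=7]  = 20

20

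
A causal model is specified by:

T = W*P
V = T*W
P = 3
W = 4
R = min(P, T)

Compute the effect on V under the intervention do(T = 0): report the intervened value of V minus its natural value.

-48

The intervention breaks the incoming arrows to T: T = W*P no longer applies, and T = 0.
V = T*W  [with T=0, W=4]  = 0
Without intervention: T = W*P  [with W=4, P=3]  = 12; V = T*W  [with T=12, W=4]  = 48.
Change = 0 − 48 = -48.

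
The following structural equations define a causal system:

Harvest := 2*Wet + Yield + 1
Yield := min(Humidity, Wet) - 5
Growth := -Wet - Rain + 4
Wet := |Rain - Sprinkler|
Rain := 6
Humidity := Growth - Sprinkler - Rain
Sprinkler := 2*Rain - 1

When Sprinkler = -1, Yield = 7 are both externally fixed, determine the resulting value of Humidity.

-14

Setting Sprinkler = -1, Yield = 7 by intervention discards those variables' equations.
Wet = |Rain - Sprinkler|  [with Rain=6, Sprinkler=-1]  = 7
Growth = -Wet - Rain + 4  [with Wet=7, Rain=6]  = -9
Humidity = Growth - Sprinkler - Rain  [with Growth=-9, Sprinkler=-1, Rain=6]  = -14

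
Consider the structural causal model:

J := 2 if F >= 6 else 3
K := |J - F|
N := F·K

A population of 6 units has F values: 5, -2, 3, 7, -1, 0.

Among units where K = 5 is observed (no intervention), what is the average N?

Conditioning on K=5 selects the 2 unit(s) with F ∈ {-2, 7}. Their N values: -10, 35. Mean = 12.5.

12.5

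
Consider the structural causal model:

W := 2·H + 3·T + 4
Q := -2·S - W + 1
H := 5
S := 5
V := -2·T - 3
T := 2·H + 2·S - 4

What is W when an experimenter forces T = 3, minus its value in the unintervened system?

The intervention breaks the incoming arrows to T: T := 2·H + 2·S - 4 no longer applies, and T = 3.
W = 2·H + 3·T + 4  [with H=5, T=3]  = 23
Without intervention: T = 2·H + 2·S - 4  [with H=5, S=5]  = 16; W = 2·H + 3·T + 4  [with H=5, T=16]  = 62.
Change = 23 − 62 = -39.

-39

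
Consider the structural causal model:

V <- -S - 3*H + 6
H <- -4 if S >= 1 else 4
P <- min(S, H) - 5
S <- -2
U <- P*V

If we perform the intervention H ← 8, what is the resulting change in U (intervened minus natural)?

84

do(H=8) replaces the equation H <- -4 if S >= 1 else 4 with the constant H = 8.
P = min(S, H) - 5  [with S=-2, H=8]  = -7
V = -S - 3*H + 6  [with S=-2, H=8]  = -16
U = P*V  [with P=-7, V=-16]  = 112
Without intervention: H = -4 if S >= 1 else 4  [with S=-2]  = 4; P = min(S, H) - 5  [with S=-2, H=4]  = -7; V = -S - 3*H + 6  [with S=-2, H=4]  = -4; U = P*V  [with P=-7, V=-4]  = 28.
Change = 112 − 28 = 84.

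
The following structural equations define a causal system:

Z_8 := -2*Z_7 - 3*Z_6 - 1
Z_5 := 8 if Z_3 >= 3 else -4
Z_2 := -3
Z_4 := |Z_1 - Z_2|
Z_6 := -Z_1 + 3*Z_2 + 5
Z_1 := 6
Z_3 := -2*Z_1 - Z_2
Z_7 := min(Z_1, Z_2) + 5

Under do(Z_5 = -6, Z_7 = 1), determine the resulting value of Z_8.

Under do(Z_5 = -6, Z_7 = 1), each intervened variable's structural equation is replaced by its fixed value.
Z_6 = -Z_1 + 3*Z_2 + 5  [with Z_1=6, Z_2=-3]  = -10
Z_8 = -2*Z_7 - 3*Z_6 - 1  [with Z_7=1, Z_6=-10]  = 27

27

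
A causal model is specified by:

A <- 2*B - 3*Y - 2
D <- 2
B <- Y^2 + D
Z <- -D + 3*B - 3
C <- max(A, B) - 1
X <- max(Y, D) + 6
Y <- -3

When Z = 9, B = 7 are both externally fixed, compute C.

20

The joint intervention fixes Z = 9, B = 7, removing each variable's own equation.
A = 2*B - 3*Y - 2  [with B=7, Y=-3]  = 21
C = max(A, B) - 1  [with A=21, B=7]  = 20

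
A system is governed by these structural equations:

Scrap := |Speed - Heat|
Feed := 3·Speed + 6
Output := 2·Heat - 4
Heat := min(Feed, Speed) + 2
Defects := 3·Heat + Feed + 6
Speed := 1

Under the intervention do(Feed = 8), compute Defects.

Under do(Feed=8), the mechanism Feed := 3·Speed + 6 is discarded; Feed is fixed at 8.
Heat = min(Feed, Speed) + 2  [with Feed=8, Speed=1]  = 3
Defects = 3·Heat + Feed + 6  [with Heat=3, Feed=8]  = 23

23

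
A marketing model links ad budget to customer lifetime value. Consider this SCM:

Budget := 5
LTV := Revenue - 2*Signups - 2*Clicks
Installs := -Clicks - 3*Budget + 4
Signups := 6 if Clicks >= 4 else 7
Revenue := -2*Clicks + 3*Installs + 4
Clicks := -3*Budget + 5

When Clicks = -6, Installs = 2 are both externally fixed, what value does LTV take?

Under do(Clicks = -6, Installs = 2), each intervened variable's structural equation is replaced by its fixed value.
Signups = 6 if Clicks >= 4 else 7  [with Clicks=-6]  = 7
Revenue = -2*Clicks + 3*Installs + 4  [with Clicks=-6, Installs=2]  = 22
LTV = Revenue - 2*Signups - 2*Clicks  [with Revenue=22, Signups=7, Clicks=-6]  = 20

20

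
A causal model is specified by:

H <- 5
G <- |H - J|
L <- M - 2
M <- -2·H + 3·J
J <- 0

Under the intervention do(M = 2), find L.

0

do(M=2) replaces the equation M <- -2·H + 3·J with the constant M = 2.
L = M - 2  [with M=2]  = 0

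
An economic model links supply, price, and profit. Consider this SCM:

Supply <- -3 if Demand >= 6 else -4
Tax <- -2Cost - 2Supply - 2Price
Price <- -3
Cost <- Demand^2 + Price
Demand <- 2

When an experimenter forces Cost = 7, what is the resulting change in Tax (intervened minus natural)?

Intervening sets Cost = 7 and removes its equation (Cost <- Demand^2 + Price).
Supply = -3 if Demand >= 6 else -4  [with Demand=2]  = -4
Tax = -2Cost - 2Supply - 2Price  [with Cost=7, Supply=-4, Price=-3]  = 0
Without intervention: Supply = -3 if Demand >= 6 else -4  [with Demand=2]  = -4; Cost = Demand^2 + Price  [with Demand=2, Price=-3]  = 1; Tax = -2Cost - 2Supply - 2Price  [with Cost=1, Supply=-4, Price=-3]  = 12.
Change = 0 − 12 = -12.

-12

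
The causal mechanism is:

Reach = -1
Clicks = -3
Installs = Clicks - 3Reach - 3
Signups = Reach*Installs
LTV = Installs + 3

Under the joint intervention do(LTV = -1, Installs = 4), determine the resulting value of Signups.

Under do(LTV = -1, Installs = 4), each intervened variable's structural equation is replaced by its fixed value.
Signups = Reach*Installs  [with Reach=-1, Installs=4]  = -4

-4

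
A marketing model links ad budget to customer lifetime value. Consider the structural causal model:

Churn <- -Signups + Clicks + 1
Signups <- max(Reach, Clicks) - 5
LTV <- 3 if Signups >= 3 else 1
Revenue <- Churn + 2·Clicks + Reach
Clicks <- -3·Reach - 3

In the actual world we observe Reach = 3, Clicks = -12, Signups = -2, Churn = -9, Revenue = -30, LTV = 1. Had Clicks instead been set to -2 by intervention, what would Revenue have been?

do(Clicks=-2) replaces the equation Clicks <- -3·Reach - 3 with the constant Clicks = -2.
Signups = max(Reach, Clicks) - 5  [with Reach=3, Clicks=-2]  = -2
Churn = -Signups + Clicks + 1  [with Signups=-2, Clicks=-2]  = 1
Revenue = Churn + 2·Clicks + Reach  [with Churn=1, Clicks=-2, Reach=3]  = 0

0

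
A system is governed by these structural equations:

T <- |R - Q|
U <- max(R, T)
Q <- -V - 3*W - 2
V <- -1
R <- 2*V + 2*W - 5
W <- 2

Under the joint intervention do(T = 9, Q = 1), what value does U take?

Setting T = 9, Q = 1 by intervention discards those variables' equations.
R = 2*V + 2*W - 5  [with V=-1, W=2]  = -3
U = max(R, T)  [with R=-3, T=9]  = 9

9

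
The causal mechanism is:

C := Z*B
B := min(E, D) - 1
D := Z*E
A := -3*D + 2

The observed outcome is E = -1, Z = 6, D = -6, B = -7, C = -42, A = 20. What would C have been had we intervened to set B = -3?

-18

Intervening sets B = -3 and removes its equation (B := min(E, D) - 1).
C = Z*B  [with Z=6, B=-3]  = -18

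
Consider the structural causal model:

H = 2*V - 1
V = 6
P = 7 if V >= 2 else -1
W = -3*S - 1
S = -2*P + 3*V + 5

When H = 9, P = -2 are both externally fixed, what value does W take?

Setting H = 9, P = -2 by intervention discards those variables' equations.
S = -2*P + 3*V + 5  [with P=-2, V=6]  = 27
W = -3*S - 1  [with S=27]  = -82

-82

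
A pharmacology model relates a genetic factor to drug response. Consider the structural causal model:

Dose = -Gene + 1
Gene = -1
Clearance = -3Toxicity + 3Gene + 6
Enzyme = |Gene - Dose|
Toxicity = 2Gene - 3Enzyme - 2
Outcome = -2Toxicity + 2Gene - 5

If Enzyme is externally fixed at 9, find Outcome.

The intervention breaks the incoming arrows to Enzyme: Enzyme = |Gene - Dose| no longer applies, and Enzyme = 9.
Toxicity = 2Gene - 3Enzyme - 2  [with Gene=-1, Enzyme=9]  = -31
Outcome = -2Toxicity + 2Gene - 5  [with Toxicity=-31, Gene=-1]  = 55

55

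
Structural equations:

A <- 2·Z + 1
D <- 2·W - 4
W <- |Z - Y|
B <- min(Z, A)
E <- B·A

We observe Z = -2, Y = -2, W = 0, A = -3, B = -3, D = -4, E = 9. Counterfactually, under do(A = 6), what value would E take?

The intervention breaks the incoming arrows to A: A <- 2·Z + 1 no longer applies, and A = 6.
B = min(Z, A)  [with Z=-2, A=6]  = -2
E = B·A  [with B=-2, A=6]  = -12

-12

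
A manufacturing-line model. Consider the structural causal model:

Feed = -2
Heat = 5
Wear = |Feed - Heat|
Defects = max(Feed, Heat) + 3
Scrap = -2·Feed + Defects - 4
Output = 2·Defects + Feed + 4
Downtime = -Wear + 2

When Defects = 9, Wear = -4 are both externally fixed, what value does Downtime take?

The joint intervention fixes Defects = 9, Wear = -4, removing each variable's own equation.
Downtime = -Wear + 2  [with Wear=-4]  = 6

6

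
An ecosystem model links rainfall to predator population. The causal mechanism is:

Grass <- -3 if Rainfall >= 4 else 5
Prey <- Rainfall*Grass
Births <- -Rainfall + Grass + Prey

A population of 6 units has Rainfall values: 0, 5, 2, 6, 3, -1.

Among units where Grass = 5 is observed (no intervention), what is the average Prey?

E[Prey|Grass=5] averages over only the 4 units with Grass=5 (Rainfall = 0, 2, 3, -1): Prey = 0, 10, 15, -5, mean 5.

5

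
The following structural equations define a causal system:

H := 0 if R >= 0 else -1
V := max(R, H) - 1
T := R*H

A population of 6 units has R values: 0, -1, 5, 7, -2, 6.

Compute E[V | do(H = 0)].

do(H=0) breaks H's dependence on R. With H=0 fixed, V across the units is -1, -1, 4, 6, -1, 5, mean 2.

2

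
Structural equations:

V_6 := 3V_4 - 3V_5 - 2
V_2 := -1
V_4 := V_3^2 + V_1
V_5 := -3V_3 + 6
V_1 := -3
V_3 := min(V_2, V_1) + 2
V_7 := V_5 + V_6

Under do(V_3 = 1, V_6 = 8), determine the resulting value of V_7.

Under do(V_3 = 1, V_6 = 8), each intervened variable's structural equation is replaced by its fixed value.
V_5 = -3V_3 + 6  [with V_3=1]  = 3
V_7 = V_5 + V_6  [with V_5=3, V_6=8]  = 11

11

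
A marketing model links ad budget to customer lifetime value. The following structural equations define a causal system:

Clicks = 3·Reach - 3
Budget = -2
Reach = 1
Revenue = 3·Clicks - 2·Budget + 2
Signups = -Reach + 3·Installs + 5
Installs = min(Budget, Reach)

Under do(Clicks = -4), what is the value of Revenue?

-6

The intervention breaks the incoming arrows to Clicks: Clicks = 3·Reach - 3 no longer applies, and Clicks = -4.
Revenue = 3·Clicks - 2·Budget + 2  [with Clicks=-4, Budget=-2]  = -6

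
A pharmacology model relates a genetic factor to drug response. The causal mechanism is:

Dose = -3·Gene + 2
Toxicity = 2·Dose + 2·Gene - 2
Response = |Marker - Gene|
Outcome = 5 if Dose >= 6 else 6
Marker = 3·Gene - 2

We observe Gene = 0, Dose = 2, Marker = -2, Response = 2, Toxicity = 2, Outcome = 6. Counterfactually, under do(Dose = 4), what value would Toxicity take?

6

do(Dose=4) replaces the equation Dose = -3·Gene + 2 with the constant Dose = 4.
Toxicity = 2·Dose + 2·Gene - 2  [with Dose=4, Gene=0]  = 6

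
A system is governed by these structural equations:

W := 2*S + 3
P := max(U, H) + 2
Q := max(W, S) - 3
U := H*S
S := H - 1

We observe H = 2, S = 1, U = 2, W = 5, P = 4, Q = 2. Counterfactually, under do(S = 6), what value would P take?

do(S=6) replaces the equation S := H - 1 with the constant S = 6.
U = H*S  [with H=2, S=6]  = 12
P = max(U, H) + 2  [with U=12, H=2]  = 14

14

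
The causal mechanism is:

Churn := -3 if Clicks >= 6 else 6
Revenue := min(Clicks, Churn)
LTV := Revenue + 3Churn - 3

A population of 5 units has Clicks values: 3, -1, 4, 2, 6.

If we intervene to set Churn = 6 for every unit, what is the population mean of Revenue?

2.8

Under do(Churn=6), Churn's equation is replaced by Churn=6 for every unit. Per-unit Revenue: 3, -1, 4, 2, 6. Mean = 2.8.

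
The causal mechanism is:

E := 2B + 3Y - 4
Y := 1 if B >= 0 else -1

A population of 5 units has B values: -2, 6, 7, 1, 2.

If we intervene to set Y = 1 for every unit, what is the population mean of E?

4.6

Every unit gets Y=1 under the intervention. E values become -5, 11, 13, 1, 3; E[E|do(Y=1)] = 4.6.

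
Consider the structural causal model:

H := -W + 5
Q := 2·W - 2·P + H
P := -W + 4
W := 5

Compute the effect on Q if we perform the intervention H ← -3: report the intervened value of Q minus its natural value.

-3

The intervention breaks the incoming arrows to H: H := -W + 5 no longer applies, and H = -3.
P = -W + 4  [with W=5]  = -1
Q = 2·W - 2·P + H  [with W=5, P=-1, H=-3]  = 9
Without intervention: P = -W + 4  [with W=5]  = -1; H = -W + 5  [with W=5]  = 0; Q = 2·W - 2·P + H  [with W=5, P=-1, H=0]  = 12.
Change = 9 − 12 = -3.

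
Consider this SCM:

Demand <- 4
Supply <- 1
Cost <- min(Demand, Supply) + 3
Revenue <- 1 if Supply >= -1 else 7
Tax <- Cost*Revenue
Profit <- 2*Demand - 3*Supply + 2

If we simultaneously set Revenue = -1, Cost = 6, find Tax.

-6

The joint intervention fixes Revenue = -1, Cost = 6, removing each variable's own equation.
Tax = Cost*Revenue  [with Cost=6, Revenue=-1]  = -6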